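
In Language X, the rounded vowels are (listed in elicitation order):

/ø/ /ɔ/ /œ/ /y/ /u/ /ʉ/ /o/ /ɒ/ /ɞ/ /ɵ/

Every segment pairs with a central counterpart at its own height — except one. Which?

High: /y/ ~ /ʉ/ ~ /u/
High-mid: /ø/ ~ /ɵ/ ~ /o/
Low-mid: /œ/ ~ /ɞ/ ~ /ɔ/
Low: only /ɒ/ (back); no central partner.
So /ɒ/ is the unpaired segment.

/ɒ/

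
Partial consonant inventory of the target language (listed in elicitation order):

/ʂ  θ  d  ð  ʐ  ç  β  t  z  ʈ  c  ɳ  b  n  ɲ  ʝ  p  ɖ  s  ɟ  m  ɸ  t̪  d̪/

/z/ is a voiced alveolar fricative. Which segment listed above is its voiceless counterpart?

The voiceless counterpart is a voiceless alveolar fricative — in this inventory, /s/.

/s/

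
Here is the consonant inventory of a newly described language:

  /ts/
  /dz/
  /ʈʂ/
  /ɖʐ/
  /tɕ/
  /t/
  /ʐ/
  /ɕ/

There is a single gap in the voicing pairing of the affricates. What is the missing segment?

/dʑ/

alveolar: voiceless /ts/, voiced /dz/.
retroflex: voiceless /ʈʂ/, voiced /ɖʐ/.
alveolo-palatal: voiceless /tɕ/, voiced —.
The alveolo-palatal row has no voiced member, so the gap is the voiced alveolo-palatal affricate /dʑ/.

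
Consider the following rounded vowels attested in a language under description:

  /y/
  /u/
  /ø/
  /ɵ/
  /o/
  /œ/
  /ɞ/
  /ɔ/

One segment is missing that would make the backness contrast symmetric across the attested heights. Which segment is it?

/ʉ/

high: front /y/, central —, back /u/.
high-mid: front /ø/, central /ɵ/, back /o/.
low-mid: front /œ/, central /ɞ/, back /ɔ/.
The high row has no central member, so the gap is the high central rounded vowel /ʉ/.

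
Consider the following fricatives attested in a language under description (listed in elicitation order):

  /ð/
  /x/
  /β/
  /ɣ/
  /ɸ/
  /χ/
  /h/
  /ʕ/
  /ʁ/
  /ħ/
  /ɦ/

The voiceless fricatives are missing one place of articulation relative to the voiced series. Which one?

bilabial: voiceless /ɸ/, voiced /β/.
dental: voiceless —, voiced /ð/.
velar: voiceless /x/, voiced /ɣ/.
uvular: voiceless /χ/, voiced /ʁ/.
pharyngeal: voiceless /ħ/, voiced /ʕ/.
glottal: voiceless /h/, voiced /ɦ/.
Every place of articulation has a voiceless member except dental, where /θ/ would be expected.

dental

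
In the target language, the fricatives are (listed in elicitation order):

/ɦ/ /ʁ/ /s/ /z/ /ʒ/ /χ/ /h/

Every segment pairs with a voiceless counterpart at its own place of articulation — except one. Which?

/ʒ/

Alveolar: /s/ ~ /z/
Uvular: /χ/ ~ /ʁ/
Glottal: /h/ ~ /ɦ/
Postalveolar: only /ʒ/ (voiced); no voiceless partner.
So /ʒ/ is the unpaired segment.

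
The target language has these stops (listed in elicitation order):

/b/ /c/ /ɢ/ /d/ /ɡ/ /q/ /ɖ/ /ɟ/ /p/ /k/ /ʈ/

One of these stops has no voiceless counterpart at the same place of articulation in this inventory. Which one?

/d/

Bilabial: /p/ ~ /b/
Retroflex: /ʈ/ ~ /ɖ/
Palatal: /c/ ~ /ɟ/
Velar: /k/ ~ /ɡ/
Uvular: /q/ ~ /ɢ/
Alveolar: only /d/ (voiced); no voiceless partner.
So /d/ is the unpaired segment.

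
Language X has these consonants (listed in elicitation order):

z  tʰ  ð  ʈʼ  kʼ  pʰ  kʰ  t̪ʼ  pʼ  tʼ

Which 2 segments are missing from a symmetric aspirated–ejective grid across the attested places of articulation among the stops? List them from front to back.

/t̪ʰ/, /ʈʰ/

bilabial: aspirated /pʰ/, ejective /pʼ/.
dental: aspirated —, ejective /t̪ʼ/.
alveolar: aspirated /tʰ/, ejective /tʼ/.
retroflex: aspirated —, ejective /ʈʼ/.
velar: aspirated /kʰ/, ejective /kʼ/.
Gaps, from front to back: dental lacks aspirated (/t̪ʰ/); retroflex lacks aspirated (/ʈʰ/).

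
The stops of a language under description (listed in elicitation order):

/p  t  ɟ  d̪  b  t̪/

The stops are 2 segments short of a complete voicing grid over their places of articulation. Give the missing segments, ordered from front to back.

/d/, /c/

Voiceless: /p/ (bilabial), /t̪/ (dental), /t/ (alveolar).
Voiced: /b/ (bilabial), /d̪/ (dental), /ɟ/ (palatal).
Gaps, from front to back: alveolar lacks voiced (/d/); palatal lacks voiceless (/c/).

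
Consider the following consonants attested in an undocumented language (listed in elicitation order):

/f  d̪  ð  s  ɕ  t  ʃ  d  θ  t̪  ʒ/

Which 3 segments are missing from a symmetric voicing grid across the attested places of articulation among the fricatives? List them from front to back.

labiodental: voiceless /f/, voiced —.
dental: voiceless /θ/, voiced /ð/.
alveolar: voiceless /s/, voiced —.
postalveolar: voiceless /ʃ/, voiced /ʒ/.
alveolo-palatal: voiceless /ɕ/, voiced —.
Gaps, from front to back: labiodental lacks voiced (/v/); alveolar lacks voiced (/z/); alveolo-palatal lacks voiced (/ʑ/).

/v/, /z/, /ʑ/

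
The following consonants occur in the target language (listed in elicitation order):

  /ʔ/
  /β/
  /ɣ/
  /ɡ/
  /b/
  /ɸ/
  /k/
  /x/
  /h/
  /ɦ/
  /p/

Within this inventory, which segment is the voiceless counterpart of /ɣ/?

/x/

/ɣ/ is a voiced velar fricative.
The voiceless counterpart is a voiceless velar fricative — in this inventory, /x/.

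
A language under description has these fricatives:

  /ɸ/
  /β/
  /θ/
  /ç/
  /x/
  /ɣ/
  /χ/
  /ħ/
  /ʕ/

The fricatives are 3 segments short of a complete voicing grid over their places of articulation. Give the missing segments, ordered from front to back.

Voiceless: /ɸ/ (bilabial), /θ/ (dental), /ç/ (palatal), /x/ (velar), /χ/ (uvular), /ħ/ (pharyngeal).
Voiced: /β/ (bilabial), /ɣ/ (velar), /ʕ/ (pharyngeal).
Gaps, from front to back: dental lacks voiced (/ð/); palatal lacks voiced (/ʝ/); uvular lacks voiced (/ʁ/).

/ð/, /ʝ/, /ʁ/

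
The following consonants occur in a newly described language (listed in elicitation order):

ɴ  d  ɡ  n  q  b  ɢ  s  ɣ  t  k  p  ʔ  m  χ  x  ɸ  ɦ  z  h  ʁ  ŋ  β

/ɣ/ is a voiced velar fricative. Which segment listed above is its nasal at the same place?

/ŋ/

The nasal at the same place is a velar nasal — in this inventory, /ŋ/.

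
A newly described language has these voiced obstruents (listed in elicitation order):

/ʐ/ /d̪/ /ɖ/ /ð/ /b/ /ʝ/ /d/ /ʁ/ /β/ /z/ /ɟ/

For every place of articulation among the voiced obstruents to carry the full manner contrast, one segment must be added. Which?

/ɢ/

place of articulation  stop      fricative
bilabial          b         β       
dental            d̪        ð       
alveolar          d         z       
retroflex         ɖ         ʐ       
palatal           ɟ         ʝ       
uvular            —         ʁ       
The uvular row has no stop member, so the gap is the uvular stop /ɢ/.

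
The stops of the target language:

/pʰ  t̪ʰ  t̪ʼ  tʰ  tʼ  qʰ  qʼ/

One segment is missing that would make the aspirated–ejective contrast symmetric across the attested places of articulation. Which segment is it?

bilabial: aspirated /pʰ/, ejective —.
dental: aspirated /t̪ʰ/, ejective /t̪ʼ/.
alveolar: aspirated /tʰ/, ejective /tʼ/.
uvular: aspirated /qʰ/, ejective /qʼ/.
The bilabial row has no ejective member, so the gap is the ejective bilabial stop /pʼ/.

/pʼ/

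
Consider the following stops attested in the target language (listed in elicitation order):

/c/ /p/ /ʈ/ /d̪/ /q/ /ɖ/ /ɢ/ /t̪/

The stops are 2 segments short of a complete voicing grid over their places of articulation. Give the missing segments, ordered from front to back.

/b/, /ɟ/

bilabial: voiceless /p/, voiced —.
dental: voiceless /t̪/, voiced /d̪/.
retroflex: voiceless /ʈ/, voiced /ɖ/.
palatal: voiceless /c/, voiced —.
uvular: voiceless /q/, voiced /ɢ/.
Gaps, from front to back: bilabial lacks voiced (/b/); palatal lacks voiced (/ɟ/).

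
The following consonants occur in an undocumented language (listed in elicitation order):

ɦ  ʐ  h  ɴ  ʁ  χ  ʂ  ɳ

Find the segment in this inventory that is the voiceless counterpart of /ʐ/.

/ʂ/

/ʐ/ is a voiced retroflex fricative.
The voiceless counterpart is a voiceless retroflex fricative — in this inventory, /ʂ/.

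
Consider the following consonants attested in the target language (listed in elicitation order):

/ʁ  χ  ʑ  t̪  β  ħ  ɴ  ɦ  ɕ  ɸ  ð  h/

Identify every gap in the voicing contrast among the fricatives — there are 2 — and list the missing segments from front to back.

/θ/, /ʕ/

place of articulation  voiceless  voiced  
bilabial          ɸ         β       
dental            —         ð       
alveolo-palatal   ɕ         ʑ       
uvular            χ         ʁ       
pharyngeal        ħ         —       
glottal           h         ɦ       
Gaps, from front to back: dental lacks voiceless (/θ/); pharyngeal lacks voiced (/ʕ/).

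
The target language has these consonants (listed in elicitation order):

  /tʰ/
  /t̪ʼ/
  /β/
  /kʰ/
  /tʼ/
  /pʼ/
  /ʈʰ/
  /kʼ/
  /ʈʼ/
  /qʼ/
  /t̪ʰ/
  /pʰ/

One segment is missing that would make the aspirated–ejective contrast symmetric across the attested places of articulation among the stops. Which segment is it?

bilabial: aspirated /pʰ/, ejective /pʼ/.
dental: aspirated /t̪ʰ/, ejective /t̪ʼ/.
alveolar: aspirated /tʰ/, ejective /tʼ/.
retroflex: aspirated /ʈʰ/, ejective /ʈʼ/.
velar: aspirated /kʰ/, ejective /kʼ/.
uvular: aspirated —, ejective /qʼ/.
The uvular row has no aspirated member, so the gap is the aspirated uvular stop /qʰ/.

/qʰ/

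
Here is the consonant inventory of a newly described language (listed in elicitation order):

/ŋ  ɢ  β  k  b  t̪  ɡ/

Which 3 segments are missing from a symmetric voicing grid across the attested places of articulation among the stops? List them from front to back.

/p/, /d̪/, /q/

place of articulation  voiceless  voiced  
bilabial          —         b       
dental            t̪        —       
velar             k         ɡ       
uvular            —         ɢ       
Gaps, from front to back: bilabial lacks voiceless (/p/); dental lacks voiced (/d̪/); uvular lacks voiceless (/q/).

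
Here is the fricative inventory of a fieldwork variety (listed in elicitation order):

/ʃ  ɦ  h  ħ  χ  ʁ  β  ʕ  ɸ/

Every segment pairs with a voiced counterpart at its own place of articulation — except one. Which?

/ʃ/

Bilabial: /ɸ/ ~ /β/
Uvular: /χ/ ~ /ʁ/
Pharyngeal: /ħ/ ~ /ʕ/
Glottal: /h/ ~ /ɦ/
Postalveolar: only /ʃ/ (voiceless); no voiced partner.
So /ʃ/ is the unpaired segment.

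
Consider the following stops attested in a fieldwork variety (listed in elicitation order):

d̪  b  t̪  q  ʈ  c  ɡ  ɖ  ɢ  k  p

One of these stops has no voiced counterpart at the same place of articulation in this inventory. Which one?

Bilabial: /p/ ~ /b/
Dental: /t̪/ ~ /d̪/
Retroflex: /ʈ/ ~ /ɖ/
Velar: /k/ ~ /ɡ/
Uvular: /q/ ~ /ɢ/
Palatal: only /c/ (voiceless); no voiced partner.
So /c/ is the unpaired segment.

/c/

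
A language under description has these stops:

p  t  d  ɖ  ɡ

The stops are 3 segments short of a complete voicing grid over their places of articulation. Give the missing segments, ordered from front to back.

/b/, /ʈ/, /k/

Voiceless: /p/ (bilabial), /t/ (alveolar).
Voiced: /d/ (alveolar), /ɖ/ (retroflex), /ɡ/ (velar).
Gaps, from front to back: bilabial lacks voiced (/b/); retroflex lacks voiceless (/ʈ/); velar lacks voiceless (/k/).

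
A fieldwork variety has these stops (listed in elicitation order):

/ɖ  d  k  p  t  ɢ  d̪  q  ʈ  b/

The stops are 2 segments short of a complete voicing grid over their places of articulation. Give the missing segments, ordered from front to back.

/t̪/, /ɡ/

bilabial: voiceless /p/, voiced /b/.
dental: voiceless —, voiced /d̪/.
alveolar: voiceless /t/, voiced /d/.
retroflex: voiceless /ʈ/, voiced /ɖ/.
velar: voiceless /k/, voiced —.
uvular: voiceless /q/, voiced /ɢ/.
Gaps, from front to back: dental lacks voiceless (/t̪/); velar lacks voiced (/ɡ/).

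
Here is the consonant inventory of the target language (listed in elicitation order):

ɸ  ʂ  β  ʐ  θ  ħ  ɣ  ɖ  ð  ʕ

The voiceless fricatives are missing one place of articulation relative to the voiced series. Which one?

velar

bilabial: voiceless /ɸ/, voiced /β/.
dental: voiceless /θ/, voiced /ð/.
retroflex: voiceless /ʂ/, voiced /ʐ/.
velar: voiceless —, voiced /ɣ/.
pharyngeal: voiceless /ħ/, voiced /ʕ/.
Every place of articulation has a voiceless member except velar, where /x/ would be expected.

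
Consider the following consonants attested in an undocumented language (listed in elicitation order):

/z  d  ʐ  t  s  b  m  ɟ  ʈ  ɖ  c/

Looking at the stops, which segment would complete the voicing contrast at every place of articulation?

/p/

place of articulation  voiceless  voiced  
bilabial          —         b       
alveolar          t         d       
retroflex         ʈ         ɖ       
palatal           c         ɟ       
The bilabial row has no voiceless member, so the gap is the voiceless bilabial stop /p/.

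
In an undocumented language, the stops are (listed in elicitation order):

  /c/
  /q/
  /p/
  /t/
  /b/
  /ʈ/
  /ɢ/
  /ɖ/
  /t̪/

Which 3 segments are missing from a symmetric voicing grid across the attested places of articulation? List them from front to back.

/d̪/, /d/, /ɟ/

Voiceless: /p/ (bilabial), /t̪/ (dental), /t/ (alveolar), /ʈ/ (retroflex), /c/ (palatal), /q/ (uvular).
Voiced: /b/ (bilabial), /ɖ/ (retroflex), /ɢ/ (uvular).
Gaps, from front to back: dental lacks voiced (/d̪/); alveolar lacks voiced (/d/); palatal lacks voiced (/ɟ/).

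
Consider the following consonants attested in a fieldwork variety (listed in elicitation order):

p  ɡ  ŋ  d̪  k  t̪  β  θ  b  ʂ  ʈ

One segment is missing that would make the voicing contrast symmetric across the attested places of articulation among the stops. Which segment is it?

bilabial: voiceless /p/, voiced /b/.
dental: voiceless /t̪/, voiced /d̪/.
retroflex: voiceless /ʈ/, voiced —.
velar: voiceless /k/, voiced /ɡ/.
The retroflex row has no voiced member, so the gap is the voiced retroflex stop /ɖ/.

/ɖ/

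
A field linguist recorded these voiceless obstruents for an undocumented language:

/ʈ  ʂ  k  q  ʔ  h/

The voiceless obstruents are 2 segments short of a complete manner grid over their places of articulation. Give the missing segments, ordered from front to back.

/x/, /χ/

retroflex: stop /ʈ/, fricative /ʂ/.
velar: stop /k/, fricative —.
uvular: stop /q/, fricative —.
glottal: stop /ʔ/, fricative /h/.
Gaps, from front to back: velar lacks fricative (/x/); uvular lacks fricative (/χ/).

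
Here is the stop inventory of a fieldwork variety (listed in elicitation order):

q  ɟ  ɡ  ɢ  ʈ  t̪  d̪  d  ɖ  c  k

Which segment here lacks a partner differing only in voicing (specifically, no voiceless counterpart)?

/d/

Dental: /t̪/ ~ /d̪/
Retroflex: /ʈ/ ~ /ɖ/
Palatal: /c/ ~ /ɟ/
Velar: /k/ ~ /ɡ/
Uvular: /q/ ~ /ɢ/
Alveolar: only /d/ (voiced); no voiceless partner.
So /d/ is the unpaired segment.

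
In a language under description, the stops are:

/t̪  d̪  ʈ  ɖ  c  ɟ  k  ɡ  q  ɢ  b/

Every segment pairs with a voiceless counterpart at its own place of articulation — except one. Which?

/b/

Dental: /t̪/ ~ /d̪/
Retroflex: /ʈ/ ~ /ɖ/
Palatal: /c/ ~ /ɟ/
Velar: /k/ ~ /ɡ/
Uvular: /q/ ~ /ɢ/
Bilabial: only /b/ (voiced); no voiceless partner.
So /b/ is the unpaired segment.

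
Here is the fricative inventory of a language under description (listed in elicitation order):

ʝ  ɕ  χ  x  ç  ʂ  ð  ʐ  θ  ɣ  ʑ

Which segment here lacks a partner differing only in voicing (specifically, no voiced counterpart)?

/χ/

Dental: /θ/ ~ /ð/
Retroflex: /ʂ/ ~ /ʐ/
Alveolo-palatal: /ɕ/ ~ /ʑ/
Palatal: /ç/ ~ /ʝ/
Velar: /x/ ~ /ɣ/
Uvular: only /χ/ (voiceless); no voiced partner.
So /χ/ is the unpaired segment.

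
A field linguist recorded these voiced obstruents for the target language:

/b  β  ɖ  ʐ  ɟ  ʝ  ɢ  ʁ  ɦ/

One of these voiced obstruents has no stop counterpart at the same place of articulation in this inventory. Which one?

Bilabial: /b/ ~ /β/
Retroflex: /ɖ/ ~ /ʐ/
Palatal: /ɟ/ ~ /ʝ/
Uvular: /ɢ/ ~ /ʁ/
Glottal: only /ɦ/ (fricative); no stop partner.
So /ɦ/ is the unpaired segment.

/ɦ/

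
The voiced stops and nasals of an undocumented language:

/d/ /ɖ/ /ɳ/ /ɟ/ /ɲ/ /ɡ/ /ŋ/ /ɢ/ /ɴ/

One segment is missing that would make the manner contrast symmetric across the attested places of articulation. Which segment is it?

/n/

place of articulation  oral stop  nasal   
alveolar          d         —       
retroflex         ɖ         ɳ       
palatal           ɟ         ɲ       
velar             ɡ         ŋ       
uvular            ɢ         ɴ       
The alveolar row has no nasal member, so the gap is the alveolar nasal /n/.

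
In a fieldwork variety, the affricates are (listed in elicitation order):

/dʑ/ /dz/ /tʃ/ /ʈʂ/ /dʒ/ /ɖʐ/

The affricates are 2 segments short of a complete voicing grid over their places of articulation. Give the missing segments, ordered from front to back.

alveolar: voiceless —, voiced /dz/.
postalveolar: voiceless /tʃ/, voiced /dʒ/.
retroflex: voiceless /ʈʂ/, voiced /ɖʐ/.
alveolo-palatal: voiceless —, voiced /dʑ/.
Gaps, from front to back: alveolar lacks voiceless (/ts/); alveolo-palatal lacks voiceless (/tɕ/).

/ts/, /tɕ/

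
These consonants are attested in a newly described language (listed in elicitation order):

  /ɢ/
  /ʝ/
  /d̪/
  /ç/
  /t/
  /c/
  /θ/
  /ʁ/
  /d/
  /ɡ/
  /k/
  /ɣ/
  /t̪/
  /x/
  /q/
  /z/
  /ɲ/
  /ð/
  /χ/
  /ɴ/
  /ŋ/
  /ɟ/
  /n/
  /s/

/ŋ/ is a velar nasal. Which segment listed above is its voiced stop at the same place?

The voiced stop at the same place is a voiced velar stop — in this inventory, /ɡ/.

/ɡ/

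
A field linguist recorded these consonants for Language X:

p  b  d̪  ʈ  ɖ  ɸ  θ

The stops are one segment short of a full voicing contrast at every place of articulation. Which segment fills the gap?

/t̪/

Voiceless: /p/ (bilabial), /ʈ/ (retroflex).
Voiced: /b/ (bilabial), /d̪/ (dental), /ɖ/ (retroflex).
The dental row has no voiceless member, so the gap is the voiceless dental stop /t̪/.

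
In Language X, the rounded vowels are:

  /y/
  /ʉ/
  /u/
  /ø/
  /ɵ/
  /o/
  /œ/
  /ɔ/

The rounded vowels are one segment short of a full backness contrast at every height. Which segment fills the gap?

Front: /y/ (high), /ø/ (high-mid), /œ/ (low-mid).
Central: /ʉ/ (high), /ɵ/ (high-mid).
Back: /u/ (high), /o/ (high-mid), /ɔ/ (low-mid).
The low-mid row has no central member, so the gap is the low-mid central rounded vowel /ɞ/.

/ɞ/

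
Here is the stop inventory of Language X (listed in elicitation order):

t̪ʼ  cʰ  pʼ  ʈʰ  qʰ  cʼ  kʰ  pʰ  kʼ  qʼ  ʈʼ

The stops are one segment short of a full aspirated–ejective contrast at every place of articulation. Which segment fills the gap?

/t̪ʰ/

place of articulation  aspirated  ejective
bilabial          pʰ        pʼ      
dental            —         t̪ʼ     
retroflex         ʈʰ        ʈʼ      
palatal           cʰ        cʼ      
velar             kʰ        kʼ      
uvular            qʰ        qʼ      
The dental row has no aspirated member, so the gap is the aspirated dental stop /t̪ʰ/.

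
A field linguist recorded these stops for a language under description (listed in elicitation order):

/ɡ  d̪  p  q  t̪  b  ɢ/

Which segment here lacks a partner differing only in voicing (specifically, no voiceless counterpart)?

Bilabial: /p/ ~ /b/
Dental: /t̪/ ~ /d̪/
Uvular: /q/ ~ /ɢ/
Velar: only /ɡ/ (voiced); no voiceless partner.
So /ɡ/ is the unpaired segment.

/ɡ/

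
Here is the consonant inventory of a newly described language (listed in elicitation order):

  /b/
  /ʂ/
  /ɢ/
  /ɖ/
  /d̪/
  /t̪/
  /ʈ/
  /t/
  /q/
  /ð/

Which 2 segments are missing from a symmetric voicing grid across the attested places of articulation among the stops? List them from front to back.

/p/, /d/

place of articulation  voiceless  voiced  
bilabial          —         b       
dental            t̪        d̪      
alveolar          t         —       
retroflex         ʈ         ɖ       
uvular            q         ɢ       
Gaps, from front to back: bilabial lacks voiceless (/p/); alveolar lacks voiced (/d/).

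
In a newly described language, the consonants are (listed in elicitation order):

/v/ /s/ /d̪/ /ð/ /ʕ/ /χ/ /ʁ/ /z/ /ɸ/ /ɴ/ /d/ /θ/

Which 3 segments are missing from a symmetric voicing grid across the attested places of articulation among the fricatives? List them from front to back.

place of articulation  voiceless  voiced  
bilabial          ɸ         —       
labiodental       —         v       
dental            θ         ð       
alveolar          s         z       
uvular            χ         ʁ       
pharyngeal        —         ʕ       
Gaps, from front to back: bilabial lacks voiced (/β/); labiodental lacks voiceless (/f/); pharyngeal lacks voiceless (/ħ/).

/β/, /f/, /ħ/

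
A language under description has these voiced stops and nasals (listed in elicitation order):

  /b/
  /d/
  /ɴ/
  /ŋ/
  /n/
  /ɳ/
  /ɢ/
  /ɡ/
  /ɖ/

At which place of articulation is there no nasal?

bilabial: oral stop /b/, nasal —.
alveolar: oral stop /d/, nasal /n/.
retroflex: oral stop /ɖ/, nasal /ɳ/.
velar: oral stop /ɡ/, nasal /ŋ/.
uvular: oral stop /ɢ/, nasal /ɴ/.
Every place of articulation has a nasal member except bilabial, where /m/ would be expected.

bilabial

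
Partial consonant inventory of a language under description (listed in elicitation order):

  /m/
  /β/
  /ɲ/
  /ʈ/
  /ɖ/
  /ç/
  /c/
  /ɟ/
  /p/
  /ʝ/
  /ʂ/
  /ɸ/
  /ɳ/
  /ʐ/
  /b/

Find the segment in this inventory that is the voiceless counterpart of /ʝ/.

/ʝ/ is a voiced palatal fricative.
The voiceless counterpart is a voiceless palatal fricative — in this inventory, /ç/.

/ç/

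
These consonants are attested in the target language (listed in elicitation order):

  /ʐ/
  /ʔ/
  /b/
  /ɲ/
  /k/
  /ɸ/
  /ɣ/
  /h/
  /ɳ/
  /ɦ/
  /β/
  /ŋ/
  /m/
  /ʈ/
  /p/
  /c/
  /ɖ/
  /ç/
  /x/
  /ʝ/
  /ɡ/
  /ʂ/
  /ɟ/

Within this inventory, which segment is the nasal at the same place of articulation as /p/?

/p/ is a voiceless bilabial stop.
The nasal at the same place is a bilabial nasal — in this inventory, /m/.

/m/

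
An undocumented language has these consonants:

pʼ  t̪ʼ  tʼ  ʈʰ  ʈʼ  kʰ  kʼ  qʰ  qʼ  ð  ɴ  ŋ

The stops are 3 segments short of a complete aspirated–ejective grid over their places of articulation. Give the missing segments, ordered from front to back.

place of articulation  aspirated  ejective
bilabial          —         pʼ      
dental            —         t̪ʼ     
alveolar          —         tʼ      
retroflex         ʈʰ        ʈʼ      
velar             kʰ        kʼ      
uvular            qʰ        qʼ      
Gaps, from front to back: bilabial lacks aspirated (/pʰ/); dental lacks aspirated (/t̪ʰ/); alveolar lacks aspirated (/tʰ/).

/pʰ/, /t̪ʰ/, /tʰ/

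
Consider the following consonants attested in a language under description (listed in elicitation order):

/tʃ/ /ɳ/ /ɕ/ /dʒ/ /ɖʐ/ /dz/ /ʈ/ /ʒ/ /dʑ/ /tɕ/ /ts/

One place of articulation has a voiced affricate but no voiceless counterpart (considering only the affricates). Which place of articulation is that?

alveolar: voiceless /ts/, voiced /dz/.
postalveolar: voiceless /tʃ/, voiced /dʒ/.
retroflex: voiceless —, voiced /ɖʐ/.
alveolo-palatal: voiceless /tɕ/, voiced /dʑ/.
Every place of articulation has a voiceless member except retroflex, where /ʈʂ/ would be expected.

retroflex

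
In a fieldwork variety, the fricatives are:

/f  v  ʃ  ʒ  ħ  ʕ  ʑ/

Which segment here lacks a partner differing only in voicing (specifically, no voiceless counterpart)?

Labiodental: /f/ ~ /v/
Postalveolar: /ʃ/ ~ /ʒ/
Pharyngeal: /ħ/ ~ /ʕ/
Alveolo-palatal: only /ʑ/ (voiced); no voiceless partner.
So /ʑ/ is the unpaired segment.

/ʑ/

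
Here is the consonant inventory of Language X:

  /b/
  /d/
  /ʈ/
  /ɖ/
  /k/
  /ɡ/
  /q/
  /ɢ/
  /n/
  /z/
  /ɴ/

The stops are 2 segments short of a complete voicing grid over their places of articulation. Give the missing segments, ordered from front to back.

/p/, /t/

Voiceless: /ʈ/ (retroflex), /k/ (velar), /q/ (uvular).
Voiced: /b/ (bilabial), /d/ (alveolar), /ɖ/ (retroflex), /ɡ/ (velar), /ɢ/ (uvular).
Gaps, from front to back: bilabial lacks voiceless (/p/); alveolar lacks voiceless (/t/).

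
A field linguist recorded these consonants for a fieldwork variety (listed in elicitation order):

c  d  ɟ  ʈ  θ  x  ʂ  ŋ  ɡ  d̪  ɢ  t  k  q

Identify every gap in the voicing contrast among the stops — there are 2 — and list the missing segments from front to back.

/t̪/, /ɖ/

Voiceless: /t/ (alveolar), /ʈ/ (retroflex), /c/ (palatal), /k/ (velar), /q/ (uvular).
Voiced: /d̪/ (dental), /d/ (alveolar), /ɟ/ (palatal), /ɡ/ (velar), /ɢ/ (uvular).
Gaps, from front to back: dental lacks voiceless (/t̪/); retroflex lacks voiced (/ɖ/).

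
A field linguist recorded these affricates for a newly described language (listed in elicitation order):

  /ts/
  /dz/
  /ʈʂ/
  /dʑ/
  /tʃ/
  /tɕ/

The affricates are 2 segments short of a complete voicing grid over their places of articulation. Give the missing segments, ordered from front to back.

place of articulation  voiceless  voiced  
alveolar          ts        dz      
postalveolar      tʃ        —       
retroflex         ʈʂ        —       
alveolo-palatal   tɕ        dʑ      
Gaps, from front to back: postalveolar lacks voiced (/dʒ/); retroflex lacks voiced (/ɖʐ/).

/dʒ/, /ɖʐ/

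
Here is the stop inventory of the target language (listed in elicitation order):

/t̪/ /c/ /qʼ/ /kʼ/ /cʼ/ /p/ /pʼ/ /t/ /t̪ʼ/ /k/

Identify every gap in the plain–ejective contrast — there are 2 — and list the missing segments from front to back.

/tʼ/, /q/

bilabial: plain /p/, ejective /pʼ/.
dental: plain /t̪/, ejective /t̪ʼ/.
alveolar: plain /t/, ejective —.
palatal: plain /c/, ejective /cʼ/.
velar: plain /k/, ejective /kʼ/.
uvular: plain —, ejective /qʼ/.
Gaps, from front to back: alveolar lacks ejective (/tʼ/); uvular lacks plain (/q/).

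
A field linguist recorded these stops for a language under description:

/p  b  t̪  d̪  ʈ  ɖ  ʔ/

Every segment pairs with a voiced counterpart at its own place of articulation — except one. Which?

Bilabial: /p/ ~ /b/
Dental: /t̪/ ~ /d̪/
Retroflex: /ʈ/ ~ /ɖ/
Glottal: only /ʔ/ (voiceless); no voiced partner.
So /ʔ/ is the unpaired segment.

/ʔ/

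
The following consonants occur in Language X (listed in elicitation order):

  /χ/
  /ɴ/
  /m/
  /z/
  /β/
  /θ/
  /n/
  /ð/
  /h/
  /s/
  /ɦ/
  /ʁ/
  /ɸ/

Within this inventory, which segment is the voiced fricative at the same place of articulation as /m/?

/β/

/m/ is a bilabial nasal.
The voiced fricative at the same place is a voiced bilabial fricative — in this inventory, /β/.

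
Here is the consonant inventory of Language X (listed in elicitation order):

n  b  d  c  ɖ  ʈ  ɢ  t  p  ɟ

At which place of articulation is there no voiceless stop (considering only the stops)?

uvular

place of articulation  voiceless  voiced  
bilabial          p         b       
alveolar          t         d       
retroflex         ʈ         ɖ       
palatal           c         ɟ       
uvular            —         ɢ       
Every place of articulation has a voiceless member except uvular, where /q/ would be expected.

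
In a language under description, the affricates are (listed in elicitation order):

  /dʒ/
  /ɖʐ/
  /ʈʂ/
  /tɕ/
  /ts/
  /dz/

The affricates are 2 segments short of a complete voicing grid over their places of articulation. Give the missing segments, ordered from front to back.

/tʃ/, /dʑ/

Voiceless: /ts/ (alveolar), /ʈʂ/ (retroflex), /tɕ/ (alveolo-palatal).
Voiced: /dz/ (alveolar), /dʒ/ (postalveolar), /ɖʐ/ (retroflex).
Gaps, from front to back: postalveolar lacks voiceless (/tʃ/); alveolo-palatal lacks voiced (/dʑ/).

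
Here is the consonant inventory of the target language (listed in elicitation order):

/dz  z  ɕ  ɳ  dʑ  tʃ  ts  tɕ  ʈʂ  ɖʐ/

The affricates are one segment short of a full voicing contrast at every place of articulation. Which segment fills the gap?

/dʒ/

Voiceless: /ts/ (alveolar), /tʃ/ (postalveolar), /ʈʂ/ (retroflex), /tɕ/ (alveolo-palatal).
Voiced: /dz/ (alveolar), /ɖʐ/ (retroflex), /dʑ/ (alveolo-palatal).
The postalveolar row has no voiced member, so the gap is the voiced postalveolar affricate /dʒ/.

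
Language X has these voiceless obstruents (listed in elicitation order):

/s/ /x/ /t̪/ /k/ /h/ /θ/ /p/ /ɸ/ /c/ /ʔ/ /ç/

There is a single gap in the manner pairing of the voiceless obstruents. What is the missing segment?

/t/

place of articulation  stop      fricative
bilabial          p         ɸ       
dental            t̪        θ       
alveolar          —         s       
palatal           c         ç       
velar             k         x       
glottal           ʔ         h       
The alveolar row has no stop member, so the gap is the alveolar stop /t/.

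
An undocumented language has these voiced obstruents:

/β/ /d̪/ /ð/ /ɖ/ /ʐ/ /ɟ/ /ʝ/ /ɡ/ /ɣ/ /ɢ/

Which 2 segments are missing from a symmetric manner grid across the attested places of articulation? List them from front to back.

/b/, /ʁ/

place of articulation  stop      fricative
bilabial          —         β       
dental            d̪        ð       
retroflex         ɖ         ʐ       
palatal           ɟ         ʝ       
velar             ɡ         ɣ       
uvular            ɢ         —       
Gaps, from front to back: bilabial lacks stop (/b/); uvular lacks fricative (/ʁ/).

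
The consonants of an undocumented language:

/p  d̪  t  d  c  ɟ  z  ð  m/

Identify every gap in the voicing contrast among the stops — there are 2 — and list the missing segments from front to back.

/b/, /t̪/

bilabial: voiceless /p/, voiced —.
dental: voiceless —, voiced /d̪/.
alveolar: voiceless /t/, voiced /d/.
palatal: voiceless /c/, voiced /ɟ/.
Gaps, from front to back: bilabial lacks voiced (/b/); dental lacks voiceless (/t̪/).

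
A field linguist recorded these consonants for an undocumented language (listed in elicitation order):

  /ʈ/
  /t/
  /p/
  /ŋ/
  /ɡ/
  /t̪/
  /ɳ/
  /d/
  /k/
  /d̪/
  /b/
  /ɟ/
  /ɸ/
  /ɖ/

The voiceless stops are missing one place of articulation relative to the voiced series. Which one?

Voiceless: /p/ (bilabial), /t̪/ (dental), /t/ (alveolar), /ʈ/ (retroflex), /k/ (velar).
Voiced: /b/ (bilabial), /d̪/ (dental), /d/ (alveolar), /ɖ/ (retroflex), /ɟ/ (palatal), /ɡ/ (velar).
Every place of articulation has a voiceless member except palatal, where /c/ would be expected.

palatal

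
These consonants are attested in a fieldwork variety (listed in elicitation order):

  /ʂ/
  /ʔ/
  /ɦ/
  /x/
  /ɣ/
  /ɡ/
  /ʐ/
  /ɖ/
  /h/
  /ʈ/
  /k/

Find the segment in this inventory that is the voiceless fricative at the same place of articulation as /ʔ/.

/h/

/ʔ/ is a voiceless glottal stop.
The voiceless fricative at the same place is a voiceless glottal fricative — in this inventory, /h/.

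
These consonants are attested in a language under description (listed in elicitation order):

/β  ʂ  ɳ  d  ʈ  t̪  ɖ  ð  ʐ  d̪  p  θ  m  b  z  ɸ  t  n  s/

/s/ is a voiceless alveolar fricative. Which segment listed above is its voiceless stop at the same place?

/t/

The voiceless stop at the same place is a voiceless alveolar stop — in this inventory, /t/.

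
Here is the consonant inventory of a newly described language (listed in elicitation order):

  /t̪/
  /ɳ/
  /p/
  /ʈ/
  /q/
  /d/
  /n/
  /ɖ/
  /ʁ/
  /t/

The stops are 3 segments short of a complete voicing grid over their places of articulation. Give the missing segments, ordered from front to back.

/b/, /d̪/, /ɢ/

bilabial: voiceless /p/, voiced —.
dental: voiceless /t̪/, voiced —.
alveolar: voiceless /t/, voiced /d/.
retroflex: voiceless /ʈ/, voiced /ɖ/.
uvular: voiceless /q/, voiced —.
Gaps, from front to back: bilabial lacks voiced (/b/); dental lacks voiced (/d̪/); uvular lacks voiced (/ɢ/).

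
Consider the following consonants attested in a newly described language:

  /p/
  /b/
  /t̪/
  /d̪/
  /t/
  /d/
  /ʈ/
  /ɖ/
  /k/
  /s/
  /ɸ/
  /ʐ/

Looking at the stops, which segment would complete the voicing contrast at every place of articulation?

/ɡ/

Voiceless: /p/ (bilabial), /t̪/ (dental), /t/ (alveolar), /ʈ/ (retroflex), /k/ (velar).
Voiced: /b/ (bilabial), /d̪/ (dental), /d/ (alveolar), /ɖ/ (retroflex).
The velar row has no voiced member, so the gap is the voiced velar stop /ɡ/.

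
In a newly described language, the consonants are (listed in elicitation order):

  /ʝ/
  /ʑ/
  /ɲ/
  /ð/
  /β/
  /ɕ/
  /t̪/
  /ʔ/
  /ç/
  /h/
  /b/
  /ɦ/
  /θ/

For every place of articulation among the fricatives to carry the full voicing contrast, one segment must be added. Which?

/ɸ/

Voiceless: /θ/ (dental), /ɕ/ (alveolo-palatal), /ç/ (palatal), /h/ (glottal).
Voiced: /β/ (bilabial), /ð/ (dental), /ʑ/ (alveolo-palatal), /ʝ/ (palatal), /ɦ/ (glottal).
The bilabial row has no voiceless member, so the gap is the voiceless bilabial fricative /ɸ/.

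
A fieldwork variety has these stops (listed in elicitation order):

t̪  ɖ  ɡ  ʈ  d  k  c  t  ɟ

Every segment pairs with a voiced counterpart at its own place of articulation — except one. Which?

Alveolar: /t/ ~ /d/
Retroflex: /ʈ/ ~ /ɖ/
Palatal: /c/ ~ /ɟ/
Velar: /k/ ~ /ɡ/
Dental: only /t̪/ (voiceless); no voiced partner.
So /t̪/ is the unpaired segment.

/t̪/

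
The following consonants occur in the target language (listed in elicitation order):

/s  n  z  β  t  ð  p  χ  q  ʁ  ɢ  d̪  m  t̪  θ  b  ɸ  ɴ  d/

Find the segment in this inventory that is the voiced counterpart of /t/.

/d/

/t/ is a voiceless alveolar stop.
The voiced counterpart is a voiced alveolar stop — in this inventory, /d/.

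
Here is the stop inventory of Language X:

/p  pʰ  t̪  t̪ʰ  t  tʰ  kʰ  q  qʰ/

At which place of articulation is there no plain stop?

velar

bilabial: plain /p/, aspirated /pʰ/.
dental: plain /t̪/, aspirated /t̪ʰ/.
alveolar: plain /t/, aspirated /tʰ/.
velar: plain —, aspirated /kʰ/.
uvular: plain /q/, aspirated /qʰ/.
Every place of articulation has a plain member except velar, where /k/ would be expected.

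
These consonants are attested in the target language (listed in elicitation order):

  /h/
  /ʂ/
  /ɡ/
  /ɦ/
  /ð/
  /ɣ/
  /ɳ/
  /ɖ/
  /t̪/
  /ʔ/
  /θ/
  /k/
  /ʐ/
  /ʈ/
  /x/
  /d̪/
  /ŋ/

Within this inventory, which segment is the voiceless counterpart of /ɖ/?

/ʈ/

/ɖ/ is a voiced retroflex stop.
The voiceless counterpart is a voiceless retroflex stop — in this inventory, /ʈ/.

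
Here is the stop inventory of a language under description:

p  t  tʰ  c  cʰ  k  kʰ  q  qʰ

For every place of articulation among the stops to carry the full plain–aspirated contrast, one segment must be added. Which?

/pʰ/

place of articulation  plain     aspirated
bilabial          p         —       
alveolar          t         tʰ      
palatal           c         cʰ      
velar             k         kʰ      
uvular            q         qʰ      
The bilabial row has no aspirated member, so the gap is the aspirated bilabial stop /pʰ/.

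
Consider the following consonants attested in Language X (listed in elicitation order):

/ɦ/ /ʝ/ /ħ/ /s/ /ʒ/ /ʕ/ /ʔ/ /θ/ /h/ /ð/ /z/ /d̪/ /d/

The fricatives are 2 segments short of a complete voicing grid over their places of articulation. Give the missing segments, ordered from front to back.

place of articulation  voiceless  voiced  
dental            θ         ð       
alveolar          s         z       
postalveolar      —         ʒ       
palatal           —         ʝ       
pharyngeal        ħ         ʕ       
glottal           h         ɦ       
Gaps, from front to back: postalveolar lacks voiceless (/ʃ/); palatal lacks voiceless (/ç/).

/ʃ/, /ç/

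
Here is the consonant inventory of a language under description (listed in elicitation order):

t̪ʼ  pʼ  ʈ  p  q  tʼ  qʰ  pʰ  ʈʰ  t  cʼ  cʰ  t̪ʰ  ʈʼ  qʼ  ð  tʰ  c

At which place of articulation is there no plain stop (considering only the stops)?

bilabial: plain /p/, aspirated /pʰ/, ejective /pʼ/.
dental: plain —, aspirated /t̪ʰ/, ejective /t̪ʼ/.
alveolar: plain /t/, aspirated /tʰ/, ejective /tʼ/.
retroflex: plain /ʈ/, aspirated /ʈʰ/, ejective /ʈʼ/.
palatal: plain /c/, aspirated /cʰ/, ejective /cʼ/.
uvular: plain /q/, aspirated /qʰ/, ejective /qʼ/.
Every place of articulation has a plain member except dental, where /t̪/ would be expected.

dental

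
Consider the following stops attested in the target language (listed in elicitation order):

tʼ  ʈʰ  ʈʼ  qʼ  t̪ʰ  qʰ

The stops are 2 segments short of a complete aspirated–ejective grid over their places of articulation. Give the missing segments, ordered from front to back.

place of articulation  aspirated  ejective
dental            t̪ʰ       —       
alveolar          —         tʼ      
retroflex         ʈʰ        ʈʼ      
uvular            qʰ        qʼ      
Gaps, from front to back: dental lacks ejective (/t̪ʼ/); alveolar lacks aspirated (/tʰ/).

/t̪ʼ/, /tʰ/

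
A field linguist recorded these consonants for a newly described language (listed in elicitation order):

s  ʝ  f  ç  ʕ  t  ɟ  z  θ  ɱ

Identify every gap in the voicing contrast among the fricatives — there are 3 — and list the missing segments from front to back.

place of articulation  voiceless  voiced  
labiodental       f         —       
dental            θ         —       
alveolar          s         z       
palatal           ç         ʝ       
pharyngeal        —         ʕ       
Gaps, from front to back: labiodental lacks voiced (/v/); dental lacks voiced (/ð/); pharyngeal lacks voiceless (/ħ/).

/v/, /ð/, /ħ/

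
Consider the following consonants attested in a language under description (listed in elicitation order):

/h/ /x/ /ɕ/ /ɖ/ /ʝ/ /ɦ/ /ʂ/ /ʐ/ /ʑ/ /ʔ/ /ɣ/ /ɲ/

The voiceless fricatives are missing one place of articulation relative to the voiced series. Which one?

palatal

retroflex: voiceless /ʂ/, voiced /ʐ/.
alveolo-palatal: voiceless /ɕ/, voiced /ʑ/.
palatal: voiceless —, voiced /ʝ/.
velar: voiceless /x/, voiced /ɣ/.
glottal: voiceless /h/, voiced /ɦ/.
Every place of articulation has a voiceless member except palatal, where /ç/ would be expected.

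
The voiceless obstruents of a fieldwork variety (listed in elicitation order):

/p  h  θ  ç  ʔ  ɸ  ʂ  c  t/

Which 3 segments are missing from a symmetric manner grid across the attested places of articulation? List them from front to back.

Stop: /p/ (bilabial), /t/ (alveolar), /c/ (palatal), /ʔ/ (glottal).
Fricative: /ɸ/ (bilabial), /θ/ (dental), /ʂ/ (retroflex), /ç/ (palatal), /h/ (glottal).
Gaps, from front to back: dental lacks stop (/t̪/); alveolar lacks fricative (/s/); retroflex lacks stop (/ʈ/).

/t̪/, /s/, /ʈ/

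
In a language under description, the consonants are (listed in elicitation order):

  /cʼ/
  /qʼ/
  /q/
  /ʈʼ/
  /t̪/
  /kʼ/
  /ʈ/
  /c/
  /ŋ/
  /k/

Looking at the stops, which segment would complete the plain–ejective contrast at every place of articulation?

/t̪ʼ/

dental: plain /t̪/, ejective —.
retroflex: plain /ʈ/, ejective /ʈʼ/.
palatal: plain /c/, ejective /cʼ/.
velar: plain /k/, ejective /kʼ/.
uvular: plain /q/, ejective /qʼ/.
The dental row has no ejective member, so the gap is the ejective dental stop /t̪ʼ/.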